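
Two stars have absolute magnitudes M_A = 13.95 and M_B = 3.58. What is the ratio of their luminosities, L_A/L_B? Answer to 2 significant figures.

ΔM = M_A − M_B = 10.37
L_A/L_B = 10^(−0.4 ΔM) = 10^-4.148 = 7.112×10^-5

L_A/L_B ≈ 7.1×10^-5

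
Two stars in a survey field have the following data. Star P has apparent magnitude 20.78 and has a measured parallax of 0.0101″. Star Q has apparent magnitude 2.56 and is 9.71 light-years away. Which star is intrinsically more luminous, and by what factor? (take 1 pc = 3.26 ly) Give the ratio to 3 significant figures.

Star Q is more luminous, by a factor of 17600.

Star P: d = 1/p = 1/0.0101″ = 99.01 pc
Star P: M = m − 5 log₁₀ d + 5 = 20.78 − 5·1.9957 + 5 = 15.802
Star Q: d = 9.71 ly / 3.26 = 2.979 pc
Star Q: M = m − 5 log₁₀ d + 5 = 2.56 − 5·0.4740 + 5 = 5.190
ΔM = M_P − M_Q = 15.802 − (5.190) = 10.612; smaller M is more luminous → Star Q.
L ratio = 10^(0.4 |ΔM|) = 10^4.245 = 17560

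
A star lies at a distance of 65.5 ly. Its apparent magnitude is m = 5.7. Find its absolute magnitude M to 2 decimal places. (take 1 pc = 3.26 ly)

M ≈ 4.18

d = 65.5 ly / 3.26 = 20.09 pc
5 log₁₀(d/10 pc) = 5 log₁₀(20.09) − 5 = 1.515
M = m − 5 log₁₀(d/10) = 5.7 − 1.515 = 4.185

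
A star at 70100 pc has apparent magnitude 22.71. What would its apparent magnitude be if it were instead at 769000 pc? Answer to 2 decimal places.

m ≈ 27.91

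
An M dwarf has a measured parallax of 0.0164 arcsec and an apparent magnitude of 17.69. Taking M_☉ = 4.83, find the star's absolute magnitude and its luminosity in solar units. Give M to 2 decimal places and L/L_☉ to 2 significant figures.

M ≈ 13.76; L/L_☉ ≈ 2.7×10^-4

d = 1/p = 1/0.0164″ = 60.98 pc
M = m − 5 log₁₀ d + 5 = 17.69 − 5·1.7852 + 5 = 13.764
M − M_☉ = 13.764 − 4.83 = 8.934
L/L_☉ = 10^(−0.4 × 8.934) = 2.669×10^-4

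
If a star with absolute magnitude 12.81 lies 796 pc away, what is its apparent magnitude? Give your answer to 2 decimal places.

m ≈ 22.31

m = M + 5 log₁₀ d − 5 = 12.81 + 5·2.9009 − 5 = 22.315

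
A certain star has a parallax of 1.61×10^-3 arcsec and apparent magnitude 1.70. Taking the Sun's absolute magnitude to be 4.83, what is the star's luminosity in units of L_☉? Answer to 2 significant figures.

L/L_☉ ≈ 69000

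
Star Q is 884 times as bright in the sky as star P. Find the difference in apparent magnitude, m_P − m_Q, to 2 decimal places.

m_P − m_Q ≈ 7.37

Pogson: Δm = −2.5 log₁₀(ratio) = −2.5 log₁₀(884) = −2.5 × 2.9465 = -7.366
Star Q is brighter so has the smaller magnitude: m_P − m_Q is positive.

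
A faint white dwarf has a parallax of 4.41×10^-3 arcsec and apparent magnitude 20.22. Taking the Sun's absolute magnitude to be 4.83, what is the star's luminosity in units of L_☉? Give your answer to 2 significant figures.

d = 1/p = 1/4.41×10^-3″ = 226.8 pc
M = m − 5 log₁₀ d + 5 = 20.22 − 5·2.3556 + 5 = 13.442
M − M_☉ = 13.442 − 4.83 = 8.612
L/L_☉ = 10^(−0.4 × 8.612) = 3.590×10^-4

L/L_☉ ≈ 3.6×10^-4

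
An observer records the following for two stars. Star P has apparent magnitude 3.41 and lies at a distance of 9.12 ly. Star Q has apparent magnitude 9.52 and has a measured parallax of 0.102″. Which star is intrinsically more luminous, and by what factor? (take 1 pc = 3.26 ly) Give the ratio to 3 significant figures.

Star P: d = 9.12 ly / 3.26 = 2.798 pc
Star P: M = m − 5 log₁₀ d + 5 = 3.41 − 5·0.4468 + 5 = 6.176
Star Q: d = 1/p = 1/0.102″ = 9.804 pc
Star Q: M = m − 5 log₁₀ d + 5 = 9.52 − 5·0.9914 + 5 = 9.563
ΔM = M_P − M_Q = 6.176 − (9.563) = -3.387; smaller M is more luminous → Star P.
L ratio = 10^(0.4 |ΔM|) = 10^1.355 = 22.63

Star P is more luminous, by a factor of 22.6.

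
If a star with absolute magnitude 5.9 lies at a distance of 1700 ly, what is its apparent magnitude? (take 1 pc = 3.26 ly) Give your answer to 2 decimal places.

m ≈ 14.49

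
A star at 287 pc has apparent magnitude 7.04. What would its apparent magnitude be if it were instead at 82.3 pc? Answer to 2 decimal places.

Flux ∝ 1/d², so Δm = 5 log₁₀(d₂/d₁) = 5 log₁₀(82.3/287) = -2.712
m₂ = m₁ + Δm = 7.04 + (-2.712) = 4.328

m ≈ 4.33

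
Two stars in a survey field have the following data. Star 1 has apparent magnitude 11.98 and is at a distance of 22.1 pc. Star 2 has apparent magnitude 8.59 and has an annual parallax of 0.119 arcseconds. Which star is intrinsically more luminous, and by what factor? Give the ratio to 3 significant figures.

Star 1: M = m − 5 log₁₀ d + 5 = 11.98 − 5·1.3444 + 5 = 10.258
Star 2: d = 1/p = 1/0.119″ = 8.403 pc
Star 2: M = m − 5 log₁₀ d + 5 = 8.59 − 5·0.9245 + 5 = 8.968
ΔM = M_1 − M_2 = 10.258 − (8.968) = 1.290; smaller M is more luminous → Star 2.
L ratio = 10^(0.4 |ΔM|) = 10^0.516 = 3.282

Star 2 is more luminous, by a factor of 3.28.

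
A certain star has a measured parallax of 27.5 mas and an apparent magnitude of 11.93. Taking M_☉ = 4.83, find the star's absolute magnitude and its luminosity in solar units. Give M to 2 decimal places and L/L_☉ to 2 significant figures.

d = 1/p = 1000/27.5 mas = 36.36 pc
M = m − 5 log₁₀ d + 5 = 11.93 − 5·1.5607 + 5 = 9.127
M − M_☉ = 9.127 − 4.83 = 4.297
L/L_☉ = 10^(−0.4 × 4.297) = 0.01911

M ≈ 9.13; L/L_☉ ≈ 0.019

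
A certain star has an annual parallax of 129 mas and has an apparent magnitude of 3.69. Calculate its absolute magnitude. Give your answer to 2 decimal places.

M ≈ 4.24

p = 129 mas = 0.129″ → d = 1/p = 7.752 pc
5 log₁₀(d/10 pc) = 5 log₁₀(7.752) − 5 = -0.553
M = m − 5 log₁₀(d/10) = 3.69 + 0.553 = 4.243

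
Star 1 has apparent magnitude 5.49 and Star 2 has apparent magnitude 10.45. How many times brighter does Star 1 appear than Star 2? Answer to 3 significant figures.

96.4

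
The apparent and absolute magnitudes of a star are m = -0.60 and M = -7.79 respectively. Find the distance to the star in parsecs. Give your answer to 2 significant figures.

d ≈ 270 pc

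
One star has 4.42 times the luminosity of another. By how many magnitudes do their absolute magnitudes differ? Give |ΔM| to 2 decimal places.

Pogson: ΔM = −2.5 log₁₀(ratio) = −2.5 log₁₀(4.42) = −2.5 × 0.6454 = -1.614

|ΔM| ≈ 1.61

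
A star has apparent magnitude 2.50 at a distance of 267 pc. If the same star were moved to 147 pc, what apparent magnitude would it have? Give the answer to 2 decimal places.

Flux ∝ 1/d², so Δm = 5 log₁₀(d₂/d₁) = 5 log₁₀(147/267) = -1.296
m₂ = m₁ + Δm = 2.50 + (-1.296) = 1.204

m ≈ 1.20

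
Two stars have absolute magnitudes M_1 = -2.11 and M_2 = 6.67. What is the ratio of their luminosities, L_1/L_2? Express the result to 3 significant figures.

ΔM = M_1 − M_2 = -8.78
L_1/L_2 = 10^(−0.4 ΔM) = 10^3.512 = 3251

L_1/L_2 ≈ 3250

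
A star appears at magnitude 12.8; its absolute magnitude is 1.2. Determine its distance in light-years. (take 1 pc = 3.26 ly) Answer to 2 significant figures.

d ≈ 6800 ly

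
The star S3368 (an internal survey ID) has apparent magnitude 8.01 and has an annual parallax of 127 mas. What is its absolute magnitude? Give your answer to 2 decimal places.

M ≈ 8.53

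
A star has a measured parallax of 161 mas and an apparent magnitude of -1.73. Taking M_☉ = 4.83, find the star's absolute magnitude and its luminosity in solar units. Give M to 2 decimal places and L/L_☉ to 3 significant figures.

d = 1/p = 1000/161 mas = 6.211 pc
M = m − 5 log₁₀ d + 5 = -1.73 − 5·0.7932 + 5 = -0.696
M − M_☉ = -0.696 − 4.83 = -5.526
L/L_☉ = 10^(−0.4 × -5.526) = 162.3

M ≈ -0.70; L/L_☉ ≈ 162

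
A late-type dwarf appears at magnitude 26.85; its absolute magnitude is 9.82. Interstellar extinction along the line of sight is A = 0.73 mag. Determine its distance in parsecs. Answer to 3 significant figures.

d ≈ 18200 pc

m − M = 5 log₁₀(d/10 pc) + A  ⇒  26.85 − (9.82) − 0.73 = 5 log₁₀(d/10)
16.300 = 5 log₁₀(d/10)
log₁₀ d = (m − M − A)/5 + 1 = 4.2600
d = 10^4.2600 = 18200 pc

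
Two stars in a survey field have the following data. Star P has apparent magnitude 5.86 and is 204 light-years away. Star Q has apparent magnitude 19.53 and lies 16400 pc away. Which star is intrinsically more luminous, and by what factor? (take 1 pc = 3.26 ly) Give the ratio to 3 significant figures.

Star P: d = 204 ly / 3.26 = 62.58 pc
Star P: M = m − 5 log₁₀ d + 5 = 5.86 − 5·1.7964 + 5 = 1.878
Star Q: M = m − 5 log₁₀ d + 5 = 19.53 − 5·4.2148 + 5 = 3.456
ΔM = M_P − M_Q = 1.878 − (3.456) = -1.578; smaller M is more luminous → Star P.
L ratio = 10^(0.4 |ΔM|) = 10^0.631 = 4.277

Star P is more luminous, by a factor of 4.28.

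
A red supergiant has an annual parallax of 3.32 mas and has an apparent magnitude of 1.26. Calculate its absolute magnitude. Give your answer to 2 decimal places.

M ≈ -6.13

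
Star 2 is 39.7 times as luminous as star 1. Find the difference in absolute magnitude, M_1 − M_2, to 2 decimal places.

M_1 − M_2 ≈ 4.00

Pogson: ΔM = −2.5 log₁₀(ratio) = −2.5 log₁₀(39.7) = −2.5 × 1.5988 = -3.997
Star 2 is brighter so has the smaller magnitude: M_1 − M_2 is positive.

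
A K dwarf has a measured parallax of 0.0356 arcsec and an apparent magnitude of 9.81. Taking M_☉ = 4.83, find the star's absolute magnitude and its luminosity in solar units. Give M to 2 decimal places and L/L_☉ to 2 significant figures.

d = 1/p = 1/0.0356″ = 28.09 pc
M = m − 5 log₁₀ d + 5 = 9.81 − 5·1.4486 + 5 = 7.567
M − M_☉ = 7.567 − 4.83 = 2.737
L/L_☉ = 10^(−0.4 × 2.737) = 0.08037

M ≈ 7.57; L/L_☉ ≈ 0.080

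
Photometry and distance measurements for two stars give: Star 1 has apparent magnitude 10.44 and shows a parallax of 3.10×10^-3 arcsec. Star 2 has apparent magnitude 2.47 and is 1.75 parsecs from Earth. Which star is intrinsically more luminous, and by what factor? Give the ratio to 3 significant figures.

Star 1 is more luminous, by a factor of 22.0.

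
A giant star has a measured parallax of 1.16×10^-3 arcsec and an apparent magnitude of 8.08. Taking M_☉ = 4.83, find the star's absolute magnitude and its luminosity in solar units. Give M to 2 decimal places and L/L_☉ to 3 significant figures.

M ≈ -1.60; L/L_☉ ≈ 372

d = 1/p = 1/1.16×10^-3″ = 862.1 pc
M = m − 5 log₁₀ d + 5 = 8.08 − 5·2.9355 + 5 = -1.598
M − M_☉ = -1.598 − 4.83 = -6.428
L/L_☉ = 10^(−0.4 × -6.428) = 372.5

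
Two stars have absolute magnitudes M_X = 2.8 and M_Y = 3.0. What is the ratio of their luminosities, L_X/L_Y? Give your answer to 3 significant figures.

ΔM = M_X − M_Y = -0.2
L_X/L_Y = 10^(−0.4 ΔM) = 10^0.080 = 1.202

L_X/L_Y ≈ 1.20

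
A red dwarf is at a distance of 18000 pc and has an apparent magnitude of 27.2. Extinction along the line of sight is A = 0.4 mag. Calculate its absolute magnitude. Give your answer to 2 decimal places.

M ≈ 10.52

5 log₁₀(d/10 pc) = 5 log₁₀(18000) − 5 = 16.276
M = m − 5 log₁₀(d/10) − A = 27.2 − 16.276 − 0.4 = 10.524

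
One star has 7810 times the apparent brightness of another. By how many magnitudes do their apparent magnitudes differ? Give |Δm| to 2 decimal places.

Pogson: Δm = −2.5 log₁₀(ratio) = −2.5 log₁₀(7810) = −2.5 × 3.8927 = -9.732

|Δm| ≈ 9.73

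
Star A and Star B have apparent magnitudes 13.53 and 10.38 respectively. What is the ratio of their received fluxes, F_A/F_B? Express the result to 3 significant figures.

F_A/F_B ≈ 0.0550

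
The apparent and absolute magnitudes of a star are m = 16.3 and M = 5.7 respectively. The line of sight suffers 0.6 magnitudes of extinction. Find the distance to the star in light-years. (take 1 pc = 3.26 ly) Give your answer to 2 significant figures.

m − M = 5 log₁₀(d/10 pc) + A  ⇒  16.3 − (5.7) − 0.6 = 5 log₁₀(d/10)
10.000 = 5 log₁₀(d/10)
log₁₀ d = (m − M − A)/5 + 1 = 3.0000
d = 10^3.0000 = 1000 pc
= 3260 ly

d ≈ 3300 ly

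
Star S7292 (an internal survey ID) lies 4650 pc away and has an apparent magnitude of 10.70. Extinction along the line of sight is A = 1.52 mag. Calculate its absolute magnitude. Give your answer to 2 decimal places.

M ≈ -4.16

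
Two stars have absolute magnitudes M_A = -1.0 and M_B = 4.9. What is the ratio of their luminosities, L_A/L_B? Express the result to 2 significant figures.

ΔM = M_A − M_B = -5.9
L_A/L_B = 10^(−0.4 ΔM) = 10^2.360 = 229.1

L_A/L_B ≈ 230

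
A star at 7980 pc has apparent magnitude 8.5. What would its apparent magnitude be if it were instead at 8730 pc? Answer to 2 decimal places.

m ≈ 8.70

Flux ∝ 1/d², so Δm = 5 log₁₀(d₂/d₁) = 5 log₁₀(8730/7980) = 0.195
m₂ = m₁ + Δm = 8.5 + (0.195) = 8.695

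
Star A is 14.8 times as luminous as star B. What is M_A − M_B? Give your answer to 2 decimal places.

Pogson: ΔM = −2.5 log₁₀(ratio) = −2.5 log₁₀(14.8) = −2.5 × 1.1703 = -2.926
Star A is brighter, so it has the smaller magnitude: the difference is negative.

M_A − M_B ≈ -2.93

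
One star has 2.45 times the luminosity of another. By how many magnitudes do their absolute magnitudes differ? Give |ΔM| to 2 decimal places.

|ΔM| ≈ 0.97

Pogson: ΔM = −2.5 log₁₀(ratio) = −2.5 log₁₀(2.45) = −2.5 × 0.3892 = -0.973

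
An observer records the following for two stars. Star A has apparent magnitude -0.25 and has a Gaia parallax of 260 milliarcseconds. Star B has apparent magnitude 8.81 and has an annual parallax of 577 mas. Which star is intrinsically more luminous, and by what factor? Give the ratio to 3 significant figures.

Star A is more luminous, by a factor of 20700.

Star A: p = 260 mas = 0.260″ → d = 1/p = 3.846 pc
Star A: M = m − 5 log₁₀ d + 5 = -0.25 − 5·0.5850 + 5 = 1.825
Star B: p = 577 mas = 0.577″ → d = 1/p = 1.733 pc
Star B: M = m − 5 log₁₀ d + 5 = 8.81 − 5·0.2388 + 5 = 12.616
ΔM = M_A − M_B = 1.825 − (12.616) = -10.791; smaller M is more luminous → Star A.
L ratio = 10^(0.4 |ΔM|) = 10^4.316 = 20720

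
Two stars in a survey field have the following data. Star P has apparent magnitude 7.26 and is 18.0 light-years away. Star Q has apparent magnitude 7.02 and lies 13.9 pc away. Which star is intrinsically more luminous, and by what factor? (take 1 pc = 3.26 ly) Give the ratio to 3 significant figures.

Star P: d = 18.0 ly / 3.26 = 5.521 pc
Star P: M = m − 5 log₁₀ d + 5 = 7.26 − 5·0.7421 + 5 = 8.550
Star Q: M = m − 5 log₁₀ d + 5 = 7.02 − 5·1.1430 + 5 = 6.305
ΔM = M_P − M_Q = 8.550 − (6.305) = 2.245; smaller M is more luminous → Star Q.
L ratio = 10^(0.4 |ΔM|) = 10^0.898 = 7.905

Star Q is more luminous, by a factor of 7.91.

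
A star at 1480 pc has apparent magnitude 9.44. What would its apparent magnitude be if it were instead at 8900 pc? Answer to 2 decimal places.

Flux ∝ 1/d², so Δm = 5 log₁₀(d₂/d₁) = 5 log₁₀(8900/1480) = 3.896
m₂ = m₁ + Δm = 9.44 + (3.896) = 13.336

m ≈ 13.34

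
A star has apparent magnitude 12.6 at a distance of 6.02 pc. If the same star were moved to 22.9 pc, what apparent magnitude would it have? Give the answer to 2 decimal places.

m ≈ 15.50

Flux ∝ 1/d², so Δm = 5 log₁₀(d₂/d₁) = 5 log₁₀(22.9/6.02) = 2.901
m₂ = m₁ + Δm = 12.6 + (2.901) = 15.501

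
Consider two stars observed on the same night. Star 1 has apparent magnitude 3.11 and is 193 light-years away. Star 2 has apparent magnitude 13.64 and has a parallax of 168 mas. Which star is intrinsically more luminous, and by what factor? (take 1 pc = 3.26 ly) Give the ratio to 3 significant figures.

Star 1: d = 193 ly / 3.26 = 59.20 pc
Star 1: M = m − 5 log₁₀ d + 5 = 3.11 − 5·1.7723 + 5 = -0.752
Star 2: p = 168 mas = 0.168″ → d = 1/p = 5.952 pc
Star 2: M = m − 5 log₁₀ d + 5 = 13.64 − 5·0.7747 + 5 = 14.767
ΔM = M_1 − M_2 = -0.752 − (14.767) = -15.518; smaller M is more luminous → Star 1.
L ratio = 10^(0.4 |ΔM|) = 10^6.207 = 1.612×10^6

Star 1 is more luminous, by a factor of 1.61×10^6.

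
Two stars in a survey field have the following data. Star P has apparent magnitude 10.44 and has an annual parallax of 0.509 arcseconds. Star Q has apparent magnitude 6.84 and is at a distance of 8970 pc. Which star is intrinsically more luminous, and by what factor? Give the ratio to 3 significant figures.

Star Q is more luminous, by a factor of 5.74×10^8.

Star P: d = 1/p = 1/0.509″ = 1.965 pc
Star P: M = m − 5 log₁₀ d + 5 = 10.44 − 5·0.2933 + 5 = 13.974
Star Q: M = m − 5 log₁₀ d + 5 = 6.84 − 5·3.9528 + 5 = -7.924
ΔM = M_P − M_Q = 13.974 − (-7.924) = 21.898; smaller M is more luminous → Star Q.
L ratio = 10^(0.4 |ΔM|) = 10^8.759 = 5.741×10^8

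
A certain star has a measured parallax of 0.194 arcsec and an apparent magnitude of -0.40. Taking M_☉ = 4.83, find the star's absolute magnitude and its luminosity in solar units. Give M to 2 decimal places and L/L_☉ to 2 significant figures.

M ≈ 1.04; L/L_☉ ≈ 33

d = 1/p = 1/0.194″ = 5.155 pc
M = m − 5 log₁₀ d + 5 = -0.40 − 5·0.7122 + 5 = 1.039
M − M_☉ = 1.039 − 4.83 = -3.791
L/L_☉ = 10^(−0.4 × -3.791) = 32.84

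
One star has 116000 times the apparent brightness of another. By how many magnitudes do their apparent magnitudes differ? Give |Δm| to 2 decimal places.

|Δm| ≈ 12.66

Pogson: Δm = −2.5 log₁₀(ratio) = −2.5 log₁₀(116000) = −2.5 × 5.0645 = -12.661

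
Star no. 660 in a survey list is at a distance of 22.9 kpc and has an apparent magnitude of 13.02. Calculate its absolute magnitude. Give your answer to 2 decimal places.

M ≈ -3.78

d = 22.9 kpc = 22900 pc
5 log₁₀(d/10 pc) = 5 log₁₀(22900) − 5 = 16.799
M = m − 5 log₁₀(d/10) = 13.02 − 16.799 = -3.779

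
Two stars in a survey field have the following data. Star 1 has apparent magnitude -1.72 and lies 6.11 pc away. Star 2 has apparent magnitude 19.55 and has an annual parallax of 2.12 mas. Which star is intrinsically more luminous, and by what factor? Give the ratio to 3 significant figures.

Star 1 is more luminous, by a factor of 54000.

Star 1: M = m − 5 log₁₀ d + 5 = -1.72 − 5·0.7860 + 5 = -0.650
Star 2: p = 2.12 mas = 2.12×10^-3″ → d = 1/p = 471.7 pc
Star 2: M = m − 5 log₁₀ d + 5 = 19.55 − 5·2.6737 + 5 = 11.182
ΔM = M_1 − M_2 = -0.650 − (11.182) = -11.832; smaller M is more luminous → Star 1.
L ratio = 10^(0.4 |ΔM|) = 10^4.733 = 54040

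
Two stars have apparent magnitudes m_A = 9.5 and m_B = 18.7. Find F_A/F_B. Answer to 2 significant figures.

Magnitude difference = -9.2
Flux ratio = 10^(−0.4 Δm) = 10^(−0.4 × -9.2) = 10^3.680 = 4786

F_A/F_B ≈ 4800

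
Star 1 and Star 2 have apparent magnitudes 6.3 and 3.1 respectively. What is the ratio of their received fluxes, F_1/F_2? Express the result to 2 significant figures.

F_1/F_2 ≈ 0.052

Magnitude difference = 3.2
Flux ratio = 10^(−0.4 Δm) = 10^(−0.4 × 3.2) = 10^-1.280 = 0.05248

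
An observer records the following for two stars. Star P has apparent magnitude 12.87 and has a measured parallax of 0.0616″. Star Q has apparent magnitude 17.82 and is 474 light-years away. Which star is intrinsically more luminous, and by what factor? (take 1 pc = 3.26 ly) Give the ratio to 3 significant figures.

Star P: d = 1/p = 1/0.0616″ = 16.23 pc
Star P: M = m − 5 log₁₀ d + 5 = 12.87 − 5·1.2104 + 5 = 11.818
Star Q: d = 474 ly / 3.26 = 145.4 pc
Star Q: M = m − 5 log₁₀ d + 5 = 17.82 − 5·2.1626 + 5 = 12.007
ΔM = M_P − M_Q = 11.818 − (12.007) = -0.189; smaller M is more luminous → Star P.
L ratio = 10^(0.4 |ΔM|) = 10^0.076 = 1.190

Star P is more luminous, by a factor of 1.19.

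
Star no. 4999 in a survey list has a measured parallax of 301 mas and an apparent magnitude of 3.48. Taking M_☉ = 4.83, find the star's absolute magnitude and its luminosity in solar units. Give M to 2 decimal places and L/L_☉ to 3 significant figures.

M ≈ 5.87; L/L_☉ ≈ 0.383

d = 1/p = 1000/301 mas = 3.322 pc
M = m − 5 log₁₀ d + 5 = 3.48 − 5·0.5214 + 5 = 5.873
M − M_☉ = 5.873 − 4.83 = 1.043
L/L_☉ = 10^(−0.4 × 1.043) = 0.3827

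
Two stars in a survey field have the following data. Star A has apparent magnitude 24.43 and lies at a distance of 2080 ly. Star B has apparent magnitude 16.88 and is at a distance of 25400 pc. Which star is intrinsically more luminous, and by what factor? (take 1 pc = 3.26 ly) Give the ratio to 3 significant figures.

Star B is more luminous, by a factor of 1.66×10^6.

Star A: d = 2080 ly / 3.26 = 638.0 pc
Star A: M = m − 5 log₁₀ d + 5 = 24.43 − 5·2.8048 + 5 = 15.406
Star B: M = m − 5 log₁₀ d + 5 = 16.88 − 5·4.4048 + 5 = -0.144
ΔM = M_A − M_B = 15.406 − (-0.144) = 15.550; smaller M is more luminous → Star B.
L ratio = 10^(0.4 |ΔM|) = 10^6.220 = 1.659×10^6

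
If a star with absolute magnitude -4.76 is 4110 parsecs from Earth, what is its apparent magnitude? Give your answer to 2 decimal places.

m = M + 5 log₁₀ d − 5 = -4.76 + 5·3.6138 − 5 = 8.309

m ≈ 8.31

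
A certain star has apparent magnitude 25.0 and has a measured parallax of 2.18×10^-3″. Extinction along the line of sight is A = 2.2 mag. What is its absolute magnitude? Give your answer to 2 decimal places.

d = 1/p = 1/2.18×10^-3″ = 458.7 pc
5 log₁₀(d/10 pc) = 5 log₁₀(458.7) − 5 = 8.308
M = m − 5 log₁₀(d/10) − A = 25.0 − 8.308 − 2.2 = 14.492

M ≈ 14.49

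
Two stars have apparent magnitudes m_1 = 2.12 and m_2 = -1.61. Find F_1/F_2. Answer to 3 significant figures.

F_1/F_2 ≈ 0.0322

Magnitude difference = 3.73
Flux ratio = 10^(−0.4 Δm) = 10^(−0.4 × 3.73) = 10^-1.492 = 0.03221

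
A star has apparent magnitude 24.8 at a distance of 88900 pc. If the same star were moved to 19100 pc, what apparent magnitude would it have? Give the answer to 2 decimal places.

Flux ∝ 1/d², so Δm = 5 log₁₀(d₂/d₁) = 5 log₁₀(19100/88900) = -3.339
m₂ = m₁ + Δm = 24.8 + (-3.339) = 21.461

m ≈ 21.46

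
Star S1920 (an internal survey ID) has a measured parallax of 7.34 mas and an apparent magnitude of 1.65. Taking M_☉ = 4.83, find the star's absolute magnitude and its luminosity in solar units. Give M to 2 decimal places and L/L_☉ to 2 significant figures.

d = 1/p = 1000/7.34 mas = 136.2 pc
M = m − 5 log₁₀ d + 5 = 1.65 − 5·2.1343 + 5 = -4.022
M − M_☉ = -4.022 − 4.83 = -8.852
L/L_☉ = 10^(−0.4 × -8.852) = 3472

M ≈ -4.02; L/L_☉ ≈ 3500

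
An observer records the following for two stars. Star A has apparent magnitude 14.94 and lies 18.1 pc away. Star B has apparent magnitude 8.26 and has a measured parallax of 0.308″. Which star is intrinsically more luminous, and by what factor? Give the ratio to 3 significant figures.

Star B is more luminous, by a factor of 15.1.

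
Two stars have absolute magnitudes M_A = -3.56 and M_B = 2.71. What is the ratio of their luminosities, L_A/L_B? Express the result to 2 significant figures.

ΔM = M_A − M_B = -6.27
L_A/L_B = 10^(−0.4 ΔM) = 10^2.508 = 322.1

L_A/L_B ≈ 320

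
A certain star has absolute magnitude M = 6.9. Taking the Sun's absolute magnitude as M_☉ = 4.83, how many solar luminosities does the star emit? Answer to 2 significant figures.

M − M_☉ = 6.9 − 4.83 = 2.070
L/L_☉ = 10^(−0.4 (M − M_☉)) = 10^-0.828 = 0.1486

L/L_☉ ≈ 0.15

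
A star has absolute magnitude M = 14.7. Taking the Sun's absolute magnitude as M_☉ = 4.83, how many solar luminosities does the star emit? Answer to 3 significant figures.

M − M_☉ = 14.7 − 4.83 = 9.870
L/L_☉ = 10^(−0.4 (M − M_☉)) = 10^-3.948 = 1.127×10^-4

L/L_☉ ≈ 1.13×10^-4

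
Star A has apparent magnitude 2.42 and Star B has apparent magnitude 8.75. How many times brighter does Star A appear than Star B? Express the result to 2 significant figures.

Magnitude difference = -6.33
Flux ratio = 10^(−0.4 Δm) = 10^(−0.4 × -6.33) = 10^2.532 = 340.4

340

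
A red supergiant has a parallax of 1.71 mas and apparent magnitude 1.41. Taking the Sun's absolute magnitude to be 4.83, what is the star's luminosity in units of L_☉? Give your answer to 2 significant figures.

d = 1/p = 1000/1.71 mas = 584.8 pc
M = m − 5 log₁₀ d + 5 = 1.41 − 5·2.7670 + 5 = -7.425
M − M_☉ = -7.425 − 4.83 = -12.255
L/L_☉ = 10^(−0.4 × -12.255) = 79800

L/L_☉ ≈ 80000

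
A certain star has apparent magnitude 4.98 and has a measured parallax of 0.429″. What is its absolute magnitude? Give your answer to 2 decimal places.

M ≈ 8.14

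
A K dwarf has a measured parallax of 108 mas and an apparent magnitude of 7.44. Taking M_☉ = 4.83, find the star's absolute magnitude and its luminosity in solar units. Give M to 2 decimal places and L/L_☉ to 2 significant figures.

M ≈ 7.61; L/L_☉ ≈ 0.077

d = 1/p = 1000/108 mas = 9.259 pc
M = m − 5 log₁₀ d + 5 = 7.44 − 5·0.9666 + 5 = 7.607
M − M_☉ = 7.607 − 4.83 = 2.777
L/L_☉ = 10^(−0.4 × 2.777) = 0.07747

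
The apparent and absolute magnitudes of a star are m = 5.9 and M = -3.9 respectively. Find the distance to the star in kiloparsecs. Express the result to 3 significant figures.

d ≈ 0.912 kpc

μ = m − M = 9.800
m − M = 5 log₁₀ d − 5
log₁₀ d = (m − M)/5 + 1 = 2.9600
d = 10^2.9600 = 912.0 pc
= 0.9120 kpc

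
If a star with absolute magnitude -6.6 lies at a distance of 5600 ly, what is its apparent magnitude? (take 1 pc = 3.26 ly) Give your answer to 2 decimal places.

m ≈ 4.57

d = 5600 ly / 3.26 = 1718 pc
m = M + 5 log₁₀ d − 5 = -6.6 + 5·3.2350 − 5 = 4.575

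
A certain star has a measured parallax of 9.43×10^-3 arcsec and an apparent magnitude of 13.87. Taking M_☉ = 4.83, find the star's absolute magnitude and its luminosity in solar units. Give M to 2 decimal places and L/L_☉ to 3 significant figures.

d = 1/p = 1/9.43×10^-3″ = 106.0 pc
M = m − 5 log₁₀ d + 5 = 13.87 − 5·2.0255 + 5 = 8.743
M − M_☉ = 8.743 − 4.83 = 3.913
L/L_☉ = 10^(−0.4 × 3.913) = 0.02723

M ≈ 8.74; L/L_☉ ≈ 0.0272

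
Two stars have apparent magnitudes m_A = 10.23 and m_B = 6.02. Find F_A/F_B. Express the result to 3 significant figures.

F_A/F_B ≈ 0.0207

Magnitude difference = 4.21
Flux ratio = 10^(−0.4 Δm) = 10^(−0.4 × 4.21) = 10^-1.684 = 0.02070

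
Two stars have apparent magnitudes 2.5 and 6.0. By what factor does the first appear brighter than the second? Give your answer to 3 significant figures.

25.1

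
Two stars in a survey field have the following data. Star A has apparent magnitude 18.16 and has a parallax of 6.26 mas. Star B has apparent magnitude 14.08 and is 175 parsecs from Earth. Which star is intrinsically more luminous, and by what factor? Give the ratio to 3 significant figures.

Star B is more luminous, by a factor of 51.4.

Star A: p = 6.26 mas = 6.26×10^-3″ → d = 1/p = 159.7 pc
Star A: M = m − 5 log₁₀ d + 5 = 18.16 − 5·2.2034 + 5 = 12.143
Star B: M = m − 5 log₁₀ d + 5 = 14.08 − 5·2.2430 + 5 = 7.865
ΔM = M_A − M_B = 12.143 − (7.865) = 4.278; smaller M is more luminous → Star B.
L ratio = 10^(0.4 |ΔM|) = 10^1.711 = 51.43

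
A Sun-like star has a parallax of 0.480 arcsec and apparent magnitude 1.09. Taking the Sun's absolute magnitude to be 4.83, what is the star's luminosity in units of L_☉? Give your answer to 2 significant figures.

d = 1/p = 1/0.480″ = 2.083 pc
M = m − 5 log₁₀ d + 5 = 1.09 − 5·0.3188 + 5 = 4.496
M − M_☉ = 4.496 − 4.83 = -0.334
L/L_☉ = 10^(−0.4 × -0.334) = 1.360

L/L_☉ ≈ 1.4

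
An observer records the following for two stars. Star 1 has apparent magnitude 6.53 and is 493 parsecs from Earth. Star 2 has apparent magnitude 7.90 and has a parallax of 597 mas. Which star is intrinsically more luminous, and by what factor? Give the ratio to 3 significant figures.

Star 1 is more luminous, by a factor of 306000.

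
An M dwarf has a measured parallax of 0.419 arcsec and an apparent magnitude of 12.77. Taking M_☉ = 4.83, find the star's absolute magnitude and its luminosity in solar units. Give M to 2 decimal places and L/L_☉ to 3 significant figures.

M ≈ 15.88; L/L_☉ ≈ 3.80×10^-5

d = 1/p = 1/0.419″ = 2.387 pc
M = m − 5 log₁₀ d + 5 = 12.77 − 5·0.3778 + 5 = 15.881
M − M_☉ = 15.881 − 4.83 = 11.051
L/L_☉ = 10^(−0.4 × 11.051) = 3.798×10^-5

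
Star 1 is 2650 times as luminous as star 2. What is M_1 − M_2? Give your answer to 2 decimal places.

M_1 − M_2 ≈ -8.56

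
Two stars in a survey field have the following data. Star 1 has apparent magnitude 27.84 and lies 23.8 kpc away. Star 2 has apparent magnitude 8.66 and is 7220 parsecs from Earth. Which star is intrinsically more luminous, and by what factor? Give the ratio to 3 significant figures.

Star 2 is more luminous, by a factor of 4.32×10^6.

Star 1: d = 23.8 kpc = 23800 pc
Star 1: M = m − 5 log₁₀ d + 5 = 27.84 − 5·4.3766 + 5 = 10.957
Star 2: M = m − 5 log₁₀ d + 5 = 8.66 − 5·3.8585 + 5 = -5.633
ΔM = M_1 − M_2 = 10.957 − (-5.633) = 16.590; smaller M is more luminous → Star 2.
L ratio = 10^(0.4 |ΔM|) = 10^6.636 = 4.324×10^6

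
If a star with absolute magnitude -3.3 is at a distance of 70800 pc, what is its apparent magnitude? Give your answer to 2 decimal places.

m ≈ 15.95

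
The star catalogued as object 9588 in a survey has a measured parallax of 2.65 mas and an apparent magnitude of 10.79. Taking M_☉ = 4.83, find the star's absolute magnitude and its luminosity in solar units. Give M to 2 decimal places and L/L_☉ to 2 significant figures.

M ≈ 2.91; L/L_☉ ≈ 5.9

d = 1/p = 1000/2.65 mas = 377.4 pc
M = m − 5 log₁₀ d + 5 = 10.79 − 5·2.5768 + 5 = 2.906
M − M_☉ = 2.906 − 4.83 = -1.924
L/L_☉ = 10^(−0.4 × -1.924) = 5.882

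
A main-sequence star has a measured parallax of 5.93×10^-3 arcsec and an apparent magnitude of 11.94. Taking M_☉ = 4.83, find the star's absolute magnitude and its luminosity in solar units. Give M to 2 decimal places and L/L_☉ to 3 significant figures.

M ≈ 5.81; L/L_☉ ≈ 0.407

d = 1/p = 1/5.93×10^-3″ = 168.6 pc
M = m − 5 log₁₀ d + 5 = 11.94 − 5·2.2269 + 5 = 5.805
M − M_☉ = 5.805 − 4.83 = 0.975
L/L_☉ = 10^(−0.4 × 0.975) = 0.4073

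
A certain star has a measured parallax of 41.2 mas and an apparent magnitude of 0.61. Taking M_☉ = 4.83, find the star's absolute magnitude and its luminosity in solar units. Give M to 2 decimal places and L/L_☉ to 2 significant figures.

d = 1/p = 1000/41.2 mas = 24.27 pc
M = m − 5 log₁₀ d + 5 = 0.61 − 5·1.3851 + 5 = -1.316
M − M_☉ = -1.316 − 4.83 = -6.146
L/L_☉ = 10^(−0.4 × -6.146) = 287.2

M ≈ -1.32; L/L_☉ ≈ 290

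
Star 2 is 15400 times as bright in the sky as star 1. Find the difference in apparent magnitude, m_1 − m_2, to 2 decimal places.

m_1 − m_2 ≈ 10.47

Pogson: Δm = −2.5 log₁₀(ratio) = −2.5 log₁₀(15400) = −2.5 × 4.1875 = -10.469
Star 2 is brighter so has the smaller magnitude: m_1 − m_2 is positive.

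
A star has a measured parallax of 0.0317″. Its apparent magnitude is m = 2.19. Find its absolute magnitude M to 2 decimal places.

M ≈ -0.30

d = 1/p = 1/0.0317″ = 31.55 pc
5 log₁₀(d/10 pc) = 5 log₁₀(31.55) − 5 = 2.495
M = m − 5 log₁₀(d/10) = 2.19 − 2.495 = -0.305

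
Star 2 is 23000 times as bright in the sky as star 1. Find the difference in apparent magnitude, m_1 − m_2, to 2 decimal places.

Pogson: Δm = −2.5 log₁₀(ratio) = −2.5 log₁₀(23000) = −2.5 × 4.3617 = -10.904
Star 2 is brighter so has the smaller magnitude: m_1 − m_2 is positive.

m_1 − m_2 ≈ 10.90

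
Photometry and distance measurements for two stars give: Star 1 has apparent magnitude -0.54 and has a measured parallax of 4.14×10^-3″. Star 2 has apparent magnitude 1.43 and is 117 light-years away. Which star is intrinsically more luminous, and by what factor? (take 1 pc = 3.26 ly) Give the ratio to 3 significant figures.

Star 1 is more luminous, by a factor of 278.

Star 1: d = 1/p = 1/4.14×10^-3″ = 241.5 pc
Star 1: M = m − 5 log₁₀ d + 5 = -0.54 − 5·2.3830 + 5 = -7.455
Star 2: d = 117 ly / 3.26 = 35.89 pc
Star 2: M = m − 5 log₁₀ d + 5 = 1.43 − 5·1.5550 + 5 = -1.345
ΔM = M_1 − M_2 = -7.455 − (-1.345) = -6.110; smaller M is more luminous → Star 1.
L ratio = 10^(0.4 |ΔM|) = 10^2.444 = 278.0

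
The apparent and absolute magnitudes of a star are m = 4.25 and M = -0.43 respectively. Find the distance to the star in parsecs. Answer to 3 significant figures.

d ≈ 86.3 pc

Distance modulus: m − M = 4.25 − (-0.43) = 4.680
m − M = 5 log₁₀ d − 5
log₁₀ d = (m − M)/5 + 1 = 1.9360
d = 10^1.9360 = 86.30 pc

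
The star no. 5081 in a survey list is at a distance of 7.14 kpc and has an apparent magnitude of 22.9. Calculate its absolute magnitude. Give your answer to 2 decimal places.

d = 7.14 kpc = 7140 pc
5 log₁₀(d/10 pc) = 5 log₁₀(7140) − 5 = 14.268
M = m − 5 log₁₀(d/10) = 22.9 − 14.268 = 8.632

M ≈ 8.63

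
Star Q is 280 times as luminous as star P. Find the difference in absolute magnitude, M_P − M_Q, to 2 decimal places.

Pogson: ΔM = −2.5 log₁₀(ratio) = −2.5 log₁₀(280) = −2.5 × 2.4472 = -6.118
Star Q is brighter so has the smaller magnitude: M_P − M_Q is positive.

M_P − M_Q ≈ 6.12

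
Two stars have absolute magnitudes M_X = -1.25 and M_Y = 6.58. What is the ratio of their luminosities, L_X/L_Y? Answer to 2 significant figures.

ΔM = M_X − M_Y = -7.83
L_X/L_Y = 10^(−0.4 ΔM) = 10^3.132 = 1355

L_X/L_Y ≈ 1400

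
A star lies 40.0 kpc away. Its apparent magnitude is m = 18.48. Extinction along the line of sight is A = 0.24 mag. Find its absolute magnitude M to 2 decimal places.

d = 40.0 kpc = 40000 pc
5 log₁₀(d/10 pc) = 5 log₁₀(40000) − 5 = 18.010
M = m − 5 log₁₀(d/10) − A = 18.48 − 18.010 − 0.24 = 0.230

M ≈ 0.23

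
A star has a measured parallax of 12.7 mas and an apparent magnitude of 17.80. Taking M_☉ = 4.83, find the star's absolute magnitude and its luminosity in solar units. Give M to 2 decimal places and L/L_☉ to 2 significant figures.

M ≈ 13.32; L/L_☉ ≈ 4.0×10^-4

d = 1/p = 1000/12.7 mas = 78.74 pc
M = m − 5 log₁₀ d + 5 = 17.80 − 5·1.8962 + 5 = 13.319
M − M_☉ = 13.319 − 4.83 = 8.489
L/L_☉ = 10^(−0.4 × 8.489) = 4.022×10^-4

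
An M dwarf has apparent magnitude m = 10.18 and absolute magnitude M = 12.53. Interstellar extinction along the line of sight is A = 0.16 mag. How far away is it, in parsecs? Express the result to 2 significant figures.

d ≈ 3.1 pc

m − M = 5 log₁₀(d/10 pc) + A  ⇒  10.18 − (12.53) − 0.16 = 5 log₁₀(d/10)
-2.510 = 5 log₁₀(d/10)
log₁₀ d = (m − M − A)/5 + 1 = 0.4980
d = 10^0.4980 = 3.148 pc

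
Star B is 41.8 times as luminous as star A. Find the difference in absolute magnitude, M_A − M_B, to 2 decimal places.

M_A − M_B ≈ 4.05

Pogson: ΔM = −2.5 log₁₀(ratio) = −2.5 log₁₀(41.8) = −2.5 × 1.6212 = -4.053
Star B is brighter so has the smaller magnitude: M_A − M_B is positive.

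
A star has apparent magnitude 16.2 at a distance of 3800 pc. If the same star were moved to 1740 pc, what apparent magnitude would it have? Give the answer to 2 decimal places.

m ≈ 14.50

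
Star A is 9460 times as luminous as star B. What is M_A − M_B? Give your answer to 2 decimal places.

M_A − M_B ≈ -9.94

Pogson: ΔM = −2.5 log₁₀(ratio) = −2.5 log₁₀(9460) = −2.5 × 3.9759 = -9.940
Star A is brighter, so it has the smaller magnitude: the difference is negative.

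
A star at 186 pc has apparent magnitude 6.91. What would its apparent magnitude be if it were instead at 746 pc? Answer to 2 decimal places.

Flux ∝ 1/d², so Δm = 5 log₁₀(d₂/d₁) = 5 log₁₀(746/186) = 3.016
m₂ = m₁ + Δm = 6.91 + (3.016) = 9.926

m ≈ 9.93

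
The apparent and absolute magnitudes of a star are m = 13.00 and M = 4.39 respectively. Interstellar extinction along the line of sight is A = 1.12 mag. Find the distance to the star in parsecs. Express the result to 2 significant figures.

d ≈ 310 pc

m − M = 5 log₁₀(d/10 pc) + A  ⇒  13.00 − (4.39) − 1.12 = 5 log₁₀(d/10)
7.490 = 5 log₁₀(d/10)
log₁₀ d = (m − M − A)/5 + 1 = 2.4980
d = 10^2.4980 = 314.8 pc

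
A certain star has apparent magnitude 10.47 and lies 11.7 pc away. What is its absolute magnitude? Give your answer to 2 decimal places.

5 log₁₀(d/10 pc) = 5 log₁₀(11.70) − 5 = 0.341
M = m − 5 log₁₀(d/10) = 10.47 − 0.341 = 10.129

M ≈ 10.13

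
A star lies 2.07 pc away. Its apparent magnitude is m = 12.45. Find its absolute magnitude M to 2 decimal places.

5 log₁₀(d/10 pc) = 5 log₁₀(2.070) − 5 = -3.420
M = m − 5 log₁₀(d/10) = 12.45 + 3.420 = 15.870

M ≈ 15.87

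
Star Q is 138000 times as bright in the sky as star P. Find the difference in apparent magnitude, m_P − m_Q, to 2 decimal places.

m_P − m_Q ≈ 12.85

Pogson: Δm = −2.5 log₁₀(ratio) = −2.5 log₁₀(138000) = −2.5 × 5.1399 = -12.850
Star Q is brighter so has the smaller magnitude: m_P − m_Q is positive.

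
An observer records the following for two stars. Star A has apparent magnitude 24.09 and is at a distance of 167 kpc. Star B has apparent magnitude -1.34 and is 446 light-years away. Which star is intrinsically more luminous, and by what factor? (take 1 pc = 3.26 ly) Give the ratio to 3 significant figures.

Star A: d = 167 kpc = 167000 pc
Star A: M = m − 5 log₁₀ d + 5 = 24.09 − 5·5.2227 + 5 = 2.976
Star B: d = 446 ly / 3.26 = 136.8 pc
Star B: M = m − 5 log₁₀ d + 5 = -1.34 − 5·2.1361 + 5 = -7.021
ΔM = M_A − M_B = 2.976 − (-7.021) = 9.997; smaller M is more luminous → Star B.
L ratio = 10^(0.4 |ΔM|) = 10^3.999 = 9972

Star B is more luminous, by a factor of 9970.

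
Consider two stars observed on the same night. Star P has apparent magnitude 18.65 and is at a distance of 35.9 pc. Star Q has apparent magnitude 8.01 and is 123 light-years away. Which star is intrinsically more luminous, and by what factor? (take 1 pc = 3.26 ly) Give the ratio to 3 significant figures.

Star Q is more luminous, by a factor of 19900.

Star P: M = m − 5 log₁₀ d + 5 = 18.65 − 5·1.5551 + 5 = 15.875
Star Q: d = 123 ly / 3.26 = 37.73 pc
Star Q: M = m − 5 log₁₀ d + 5 = 8.01 − 5·1.5767 + 5 = 5.127
ΔM = M_P − M_Q = 15.875 − (5.127) = 10.748; smaller M is more luminous → Star Q.
L ratio = 10^(0.4 |ΔM|) = 10^4.299 = 19920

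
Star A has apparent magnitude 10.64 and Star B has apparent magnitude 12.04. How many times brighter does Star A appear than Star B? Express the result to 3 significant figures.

3.63

Magnitude difference = -1.40
Flux ratio = 10^(−0.4 Δm) = 10^(−0.4 × -1.40) = 10^0.560 = 3.631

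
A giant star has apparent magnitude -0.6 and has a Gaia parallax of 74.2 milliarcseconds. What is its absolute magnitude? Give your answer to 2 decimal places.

p = 74.2 mas = 0.0742″ → d = 1/p = 13.48 pc
5 log₁₀(d/10 pc) = 5 log₁₀(13.48) − 5 = 0.648
M = m − 5 log₁₀(d/10) = -0.6 − 0.648 = -1.248

M ≈ -1.25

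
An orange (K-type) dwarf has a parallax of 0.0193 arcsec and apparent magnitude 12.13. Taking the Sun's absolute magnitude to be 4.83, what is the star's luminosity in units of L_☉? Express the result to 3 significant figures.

L/L_☉ ≈ 0.0323

d = 1/p = 1/0.0193″ = 51.81 pc
M = m − 5 log₁₀ d + 5 = 12.13 − 5·1.7144 + 5 = 8.558
M − M_☉ = 8.558 − 4.83 = 3.728
L/L_☉ = 10^(−0.4 × 3.728) = 0.03228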